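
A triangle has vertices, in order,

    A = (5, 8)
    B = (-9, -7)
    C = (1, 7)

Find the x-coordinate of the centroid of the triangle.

Apply the surveyor's formula. First the cross-terms c_i = x_i·y_{i+1} − x_{i+1}·y_i:
  37, -56, -27  ⇒  2A = -46, A = -23.
Then Σ (x_i + x_{i+1})·c_i = 138, so x̄ = 138 / (6·(-23)) = -1.

-1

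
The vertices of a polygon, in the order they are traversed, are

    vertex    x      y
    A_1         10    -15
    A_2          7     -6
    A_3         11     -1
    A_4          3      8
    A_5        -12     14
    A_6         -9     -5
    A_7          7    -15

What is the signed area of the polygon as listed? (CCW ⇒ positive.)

Apply the surveyor's formula: 2A = Σ (x_i·y_{i+1} − x_{i+1}·y_i), indices taken mod 7.
Cross-terms: 45, 59, 91, 138, 186, 170, 45  ⇒  Σ = 734
Signed area = Σ/2 = 367 (positive ⇒ counter-clockwise traversal).

367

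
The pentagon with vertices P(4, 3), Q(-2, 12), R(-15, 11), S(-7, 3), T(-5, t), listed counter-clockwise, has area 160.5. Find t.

The doubled signed area Σ (x_i y_{i+1} − x_{i+1} y_i) is linear in t.
With t=0 it equals 244; the coefficient of t is -11 (from the two edges through T).
So -11·t + 244 = 2·160.5 = 321 ⇒ t = -7.

-7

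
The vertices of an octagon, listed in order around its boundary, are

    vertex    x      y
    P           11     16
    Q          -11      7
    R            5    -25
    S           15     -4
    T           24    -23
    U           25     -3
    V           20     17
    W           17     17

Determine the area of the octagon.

861.5

Apply the shoelace formula: 2A = Σ (x_i·y_{i+1} − x_{i+1}·y_i), indices taken mod 8.
Σ = (253) + (240) + (355) + (-249) + (503) + (485) + (51) + (85) = 1723
Area = |Σ|/2 = 861.5.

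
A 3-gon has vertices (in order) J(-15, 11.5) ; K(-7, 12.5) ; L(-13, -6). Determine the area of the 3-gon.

71

Cross-terms: -107, 204.5, -239.5  ⇒  Σ = -142
Area = |Σ|/2 = 71.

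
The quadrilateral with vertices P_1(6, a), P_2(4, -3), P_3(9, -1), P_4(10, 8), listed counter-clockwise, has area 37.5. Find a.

6

Write out the shoelace sum; only the two edges meeting at P_1 involve a:
2·Area = [(10·a − 6·8) + (6·(-3) − 4·a)] + 105
       = 6·a + 39 = 75
⇒ a = 6.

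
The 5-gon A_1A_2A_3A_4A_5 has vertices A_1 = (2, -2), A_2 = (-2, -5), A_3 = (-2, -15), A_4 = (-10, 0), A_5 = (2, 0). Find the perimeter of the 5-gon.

|A_1A_2| = √((-4)² + (-3)²) = √25 = 5
|A_2A_3| = √((0)² + (-10)²) = √100 = 10
|A_3A_4| = √((-8)² + (15)²) = √289 = 17
|A_4A_5| = √((12)² + (0)²) = √144 = 12
|A_5A_1| = √((0)² + (-2)²) = √4 = 2
Perimeter = 5 + 10 + 17 + 12 + 2 = 46.

46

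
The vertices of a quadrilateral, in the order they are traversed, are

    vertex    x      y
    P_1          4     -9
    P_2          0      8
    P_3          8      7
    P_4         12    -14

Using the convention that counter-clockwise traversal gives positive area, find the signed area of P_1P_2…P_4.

-140

Apply the surveyor's formula: 2A = Σ (x_i·y_{i+1} − x_{i+1}·y_i), indices taken mod 4.
P_1→P_2: (4)(8) − (0)(-9) = 32
P_2→P_3: (0)(7) − (8)(8) = -64
P_3→P_4: (8)(-14) − (12)(7) = -196
P_4→P_1: (12)(-9) − (4)(-14) = -52
Σ = -280
Signed area = Σ/2 = -140 (negative ⇒ clockwise traversal).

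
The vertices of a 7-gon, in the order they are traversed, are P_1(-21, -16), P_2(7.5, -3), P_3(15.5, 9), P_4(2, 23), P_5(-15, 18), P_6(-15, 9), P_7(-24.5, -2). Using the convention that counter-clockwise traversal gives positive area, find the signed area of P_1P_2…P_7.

876

Apply the surveyor's formula: 2A = Σ (x_i·y_{i+1} − x_{i+1}·y_i), indices taken mod 7.
P_1→P_2: (-21)(-3) − (7.5)(-16) = 183
P_2→P_3: (7.5)(9) − (15.5)(-3) = 114
P_3→P_4: (15.5)(23) − (2)(9) = 338.5
P_4→P_5: (2)(18) − (-15)(23) = 381
P_5→P_6: (-15)(9) − (-15)(18) = 135
P_6→P_7: (-15)(-2) − (-24.5)(9) = 250.5
P_7→P_1: (-24.5)(-16) − (-21)(-2) = 350
Σ = 1752
Signed area = Σ/2 = 876 (positive ⇒ counter-clockwise traversal).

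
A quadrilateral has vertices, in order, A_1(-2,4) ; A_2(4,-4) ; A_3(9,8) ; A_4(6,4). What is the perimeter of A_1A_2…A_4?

|A_1A_2| = √((6)² + (-8)²) = √100 = 10
|A_2A_3| = √((5)² + (12)²) = √169 = 13
|A_3A_4| = √((-3)² + (-4)²) = √25 = 5
|A_4A_1| = √((-8)² + (0)²) = √64 = 8
Perimeter = 10 + 13 + 5 + 8 = 36.

36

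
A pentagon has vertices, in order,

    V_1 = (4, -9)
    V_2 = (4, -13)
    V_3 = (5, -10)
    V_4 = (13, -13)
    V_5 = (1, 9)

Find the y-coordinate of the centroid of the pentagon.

Apply Gauss's area formula. First the cross-terms c_i = x_i·y_{i+1} − x_{i+1}·y_i:
  -16, 25, 65, 130, -45  ⇒  2A = 159, A = 79.5.
Then Σ (y_i + y_{i+1})·c_i = -2238, so ȳ = -2238 / (6·79.5) = -746/159.

-746/159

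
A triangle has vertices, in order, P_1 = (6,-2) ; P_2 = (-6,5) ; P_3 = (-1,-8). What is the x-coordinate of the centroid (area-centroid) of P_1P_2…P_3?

Apply the shoelace formula. First the cross-terms c_i = x_i·y_{i+1} − x_{i+1}·y_i:
  18, 53, 50  ⇒  2A = 121, A = 60.5.
Then Σ (x_i + x_{i+1})·c_i = -121, so x̄ = -121 / (6·60.5) = -1/3.

-1/3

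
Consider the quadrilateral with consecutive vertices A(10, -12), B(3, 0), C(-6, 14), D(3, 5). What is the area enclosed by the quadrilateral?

Apply the shoelace formula: 2A = Σ (x_i·y_{i+1} − x_{i+1}·y_i), indices taken mod 4.
Σ = (36) + (42) + (-72) + (-86) = -80
Area = |Σ|/2 = 40.

40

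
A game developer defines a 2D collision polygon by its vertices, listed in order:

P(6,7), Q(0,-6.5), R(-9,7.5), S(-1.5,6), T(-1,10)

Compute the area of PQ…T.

Apply the shoelace formula: 2A = Σ (x_i·y_{i+1} − x_{i+1}·y_i), indices taken mod 5.
Σ = (-39) + (-58.5) + (-42.75) + (-9) + (-67) = -216.25
Area = |Σ|/2 = 108.125.

108.125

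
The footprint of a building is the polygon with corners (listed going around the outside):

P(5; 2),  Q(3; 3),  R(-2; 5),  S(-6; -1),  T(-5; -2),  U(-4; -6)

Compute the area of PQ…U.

56.5

Apply the shoelace (surveyor's) formula: 2A = Σ (x_i·y_{i+1} − x_{i+1}·y_i), indices taken mod 6.
Σ = (9) + (21) + (32) + (7) + (22) + (22) = 113
Area = |Σ|/2 = 56.5.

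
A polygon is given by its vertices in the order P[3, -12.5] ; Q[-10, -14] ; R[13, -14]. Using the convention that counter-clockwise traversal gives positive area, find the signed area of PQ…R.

Apply the shoelace (surveyor's) formula: 2A = Σ (x_i·y_{i+1} − x_{i+1}·y_i), indices taken mod 3.
Cross-terms: -167, 322, -120.5  ⇒  Σ = 34.5
Signed area = Σ/2 = 17.25 (positive ⇒ counter-clockwise traversal).

17.25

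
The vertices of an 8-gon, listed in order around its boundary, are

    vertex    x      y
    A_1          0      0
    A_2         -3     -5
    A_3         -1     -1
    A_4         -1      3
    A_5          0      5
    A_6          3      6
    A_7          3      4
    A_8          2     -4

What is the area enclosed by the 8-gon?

Apply the surveyor's formula: 2A = Σ (x_i·y_{i+1} − x_{i+1}·y_i), indices taken mod 8.
Σ = (0) + (-2) + (-4) + (-5) + (-15) + (-6) + (-20) + (0) = -52
Area = |Σ|/2 = 26.

26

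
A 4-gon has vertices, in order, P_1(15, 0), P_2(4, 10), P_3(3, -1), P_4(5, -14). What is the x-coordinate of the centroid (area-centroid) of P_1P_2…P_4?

2172/289

Apply the shoelace formula. First the cross-terms c_i = x_i·y_{i+1} − x_{i+1}·y_i:
  150, -34, -37, 210  ⇒  2A = 289, A = 144.5.
Then Σ (x_i + x_{i+1})·c_i = 6516, so x̄ = 6516 / (6·144.5) = 2172/289.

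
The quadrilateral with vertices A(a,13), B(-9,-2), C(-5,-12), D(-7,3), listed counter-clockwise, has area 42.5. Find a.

Write out the shoelace sum; only the two edges meeting at A involve a:
2·Area = [((-7)·13 − a·3) + (a·(-2) − (-9)·13)] + -1
       = -5·a + 25 = 85
⇒ a = -12.

-12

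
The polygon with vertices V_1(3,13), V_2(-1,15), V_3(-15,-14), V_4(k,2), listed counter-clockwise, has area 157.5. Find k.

Write out the shoelace sum; only the two edges meeting at V_4 involve k:
2·Area = [((-15)·2 − k·(-14)) + (k·13 − 3·2)] + 297
       = 27·k + 261 = 315
⇒ k = 2.

2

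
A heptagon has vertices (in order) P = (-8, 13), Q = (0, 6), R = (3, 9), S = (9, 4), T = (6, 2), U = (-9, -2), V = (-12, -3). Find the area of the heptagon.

Σ = (-48) + (-18) + (-69) + (-6) + (6) + (3) + (-180) = -312
Area = |Σ|/2 = 156.

156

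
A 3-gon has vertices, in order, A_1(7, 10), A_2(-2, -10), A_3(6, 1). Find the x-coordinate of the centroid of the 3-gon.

Apply Gauss's area formula. First the cross-terms c_i = x_i·y_{i+1} − x_{i+1}·y_i:
  -50, 58, 53  ⇒  2A = 61, A = 30.5.
Then Σ (x_i + x_{i+1})·c_i = 671, so x̄ = 671 / (6·30.5) = 11/3.

11/3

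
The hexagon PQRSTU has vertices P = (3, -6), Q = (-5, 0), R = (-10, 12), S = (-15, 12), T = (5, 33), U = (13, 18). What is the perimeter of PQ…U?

100

|PQ| = √((-8)² + (6)²) = √100 = 10
|QR| = √((-5)² + (12)²) = √169 = 13
|RS| = √((-5)² + (0)²) = √25 = 5
|ST| = √((20)² + (21)²) = √841 = 29
|TU| = √((8)² + (-15)²) = √289 = 17
|UP| = √((-10)² + (-24)²) = √676 = 26
Perimeter = 10 + 13 + 5 + 29 + 17 + 26 = 100.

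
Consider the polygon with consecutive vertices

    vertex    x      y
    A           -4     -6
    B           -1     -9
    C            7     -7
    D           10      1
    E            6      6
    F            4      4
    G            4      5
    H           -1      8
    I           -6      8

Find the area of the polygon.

Σ = (30) + (70) + (77) + (54) + (0) + (4) + (37) + (40) + (68) = 380
Area = |Σ|/2 = 190.

190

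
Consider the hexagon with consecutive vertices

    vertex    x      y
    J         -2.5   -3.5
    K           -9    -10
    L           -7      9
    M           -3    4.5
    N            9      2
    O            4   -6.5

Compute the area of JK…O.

Apply the surveyor's formula: 2A = Σ (x_i·y_{i+1} − x_{i+1}·y_i), indices taken mod 6.
J→K: (-2.5)(-10) − (-9)(-3.5) = -6.5
K→L: (-9)(9) − (-7)(-10) = -151
L→M: (-7)(4.5) − (-3)(9) = -4.5
M→N: (-3)(2) − (9)(4.5) = -46.5
N→O: (9)(-6.5) − (4)(2) = -66.5
O→J: (4)(-3.5) − (-2.5)(-6.5) = -30.25
Σ = -305.25
Area = |Σ|/2 = 152.625.

152.625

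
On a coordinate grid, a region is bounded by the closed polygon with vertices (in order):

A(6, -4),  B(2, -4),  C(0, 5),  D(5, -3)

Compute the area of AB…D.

Σ = (-16) + (10) + (-25) + (-2) = -33
Area = |Σ|/2 = 16.5.

16.5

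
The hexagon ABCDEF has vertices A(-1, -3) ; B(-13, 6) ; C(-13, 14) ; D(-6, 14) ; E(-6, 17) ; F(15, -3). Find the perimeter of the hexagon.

78

|AB| = √((-12)² + (9)²) = √225 = 15
|BC| = √((0)² + (8)²) = √64 = 8
|CD| = √((7)² + (0)²) = √49 = 7
|DE| = √((0)² + (3)²) = √9 = 3
|EF| = √((21)² + (-20)²) = √841 = 29
|FA| = √((-16)² + (0)²) = √256 = 16
Perimeter = 15 + 8 + 7 + 3 + 29 + 16 = 78.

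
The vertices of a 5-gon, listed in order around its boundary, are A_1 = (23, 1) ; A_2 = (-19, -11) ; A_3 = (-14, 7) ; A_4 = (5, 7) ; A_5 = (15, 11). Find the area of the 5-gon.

Apply the shoelace formula: 2A = Σ (x_i·y_{i+1} − x_{i+1}·y_i), indices taken mod 5.
Σ = (-234) + (-287) + (-133) + (-50) + (-238) = -942
Area = |Σ|/2 = 471.

471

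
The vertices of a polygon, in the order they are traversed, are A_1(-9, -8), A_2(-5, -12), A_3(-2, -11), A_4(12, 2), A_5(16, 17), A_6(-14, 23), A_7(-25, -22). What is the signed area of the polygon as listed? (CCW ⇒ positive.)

945

Apply the surveyor's formula: 2A = Σ (x_i·y_{i+1} − x_{i+1}·y_i), indices taken mod 7.
Cross-terms: 68, 31, 128, 172, 606, 883, 2  ⇒  Σ = 1890
Signed area = Σ/2 = 945 (positive ⇒ counter-clockwise traversal).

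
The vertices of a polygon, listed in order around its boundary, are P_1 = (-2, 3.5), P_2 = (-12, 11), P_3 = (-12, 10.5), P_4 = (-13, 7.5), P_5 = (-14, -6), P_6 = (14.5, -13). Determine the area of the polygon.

Apply Gauss's area formula: 2A = Σ (x_i·y_{i+1} − x_{i+1}·y_i), indices taken mod 6.
Σ = (20) + (6) + (46.5) + (183) + (269) + (24.75) = 549.25
Area = |Σ|/2 = 274.625.

274.625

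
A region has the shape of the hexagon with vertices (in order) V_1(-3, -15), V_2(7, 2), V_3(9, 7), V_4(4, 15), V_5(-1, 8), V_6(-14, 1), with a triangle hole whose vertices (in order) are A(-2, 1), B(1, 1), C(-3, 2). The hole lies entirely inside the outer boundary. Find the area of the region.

Outer boundary:
Σ = (99) + (31) + (107) + (47) + (111) + (213) = 608
Area = |Σ|/2 = 304.
Hole:
Apply the surveyor's formula: 2A = Σ (x_i·y_{i+1} − x_{i+1}·y_i), indices taken mod 3.
Cross-terms: -3, 5, 1  ⇒  Σ = 3
Area = |Σ|/2 = 1.5.
Net area = 304 − 1.5 = 302.5.

302.5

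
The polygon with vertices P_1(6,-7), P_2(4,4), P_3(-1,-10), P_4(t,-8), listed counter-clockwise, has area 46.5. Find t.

The doubled signed area Σ (x_i y_{i+1} − x_{i+1} y_i) is linear in t.
With t=0 it equals 72; the coefficient of t is 3 (from the two edges through P_4).
So 3·t + 72 = 2·46.5 = 93 ⇒ t = 7.

7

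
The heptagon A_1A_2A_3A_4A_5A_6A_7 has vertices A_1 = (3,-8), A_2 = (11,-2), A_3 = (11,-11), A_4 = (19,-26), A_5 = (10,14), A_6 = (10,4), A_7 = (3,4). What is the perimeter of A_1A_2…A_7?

|A_1A_2| = √((8)² + (6)²) = √100 = 10
|A_2A_3| = √((0)² + (-9)²) = √81 = 9
|A_3A_4| = √((8)² + (-15)²) = √289 = 17
|A_4A_5| = √((-9)² + (40)²) = √1681 = 41
|A_5A_6| = √((0)² + (-10)²) = √100 = 10
|A_6A_7| = √((-7)² + (0)²) = √49 = 7
|A_7A_1| = √((0)² + (-12)²) = √144 = 12
Perimeter = 10 + 9 + 17 + 41 + 10 + 7 + 12 = 106.

106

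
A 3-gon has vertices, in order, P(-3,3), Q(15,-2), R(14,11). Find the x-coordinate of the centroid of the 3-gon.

26/3

Apply Gauss's area formula. First the cross-terms c_i = x_i·y_{i+1} − x_{i+1}·y_i:
  -39, 193, 75  ⇒  2A = 229, A = 114.5.
Then Σ (x_i + x_{i+1})·c_i = 5954, so x̄ = 5954 / (6·114.5) = 26/3.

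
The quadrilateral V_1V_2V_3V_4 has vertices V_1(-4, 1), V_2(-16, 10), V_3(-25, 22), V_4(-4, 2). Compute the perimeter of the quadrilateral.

|V_1V_2| = √((-12)² + (9)²) = √225 = 15
|V_2V_3| = √((-9)² + (12)²) = √225 = 15
|V_3V_4| = √((21)² + (-20)²) = √841 = 29
|V_4V_1| = √((0)² + (-1)²) = √1 = 1
Perimeter = 15 + 15 + 29 + 1 = 60.

60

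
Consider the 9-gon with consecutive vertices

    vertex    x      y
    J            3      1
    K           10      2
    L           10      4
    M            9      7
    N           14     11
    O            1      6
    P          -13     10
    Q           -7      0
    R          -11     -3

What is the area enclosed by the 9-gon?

150.5

Σ = (-4) + (20) + (34) + (1) + (73) + (88) + (70) + (21) + (-2) = 301
Area = |Σ|/2 = 150.5.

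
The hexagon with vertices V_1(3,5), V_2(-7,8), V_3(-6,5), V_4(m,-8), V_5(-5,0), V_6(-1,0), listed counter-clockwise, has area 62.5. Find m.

Write out the shoelace sum; only the two edges meeting at V_4 involve m:
2·Area = [((-6)·(-8) − m·5) + (m·0 − (-5)·(-8))] + 67
       = -5·m + 75 = 125
⇒ m = -10.

-10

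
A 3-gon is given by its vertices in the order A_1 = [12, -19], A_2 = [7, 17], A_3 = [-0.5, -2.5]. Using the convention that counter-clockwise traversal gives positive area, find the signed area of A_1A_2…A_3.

183.75

Apply Gauss's area formula: 2A = Σ (x_i·y_{i+1} − x_{i+1}·y_i), indices taken mod 3.
A_1→A_2: (12)(17) − (7)(-19) = 337
A_2→A_3: (7)(-2.5) − (-0.5)(17) = -9
A_3→A_1: (-0.5)(-19) − (12)(-2.5) = 39.5
Σ = 367.5
Signed area = Σ/2 = 183.75 (positive ⇒ counter-clockwise traversal).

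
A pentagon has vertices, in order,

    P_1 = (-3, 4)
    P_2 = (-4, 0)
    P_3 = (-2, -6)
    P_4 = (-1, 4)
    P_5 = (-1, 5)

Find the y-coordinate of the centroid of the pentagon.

Apply the shoelace (surveyor's) formula. First the cross-terms c_i = x_i·y_{i+1} − x_{i+1}·y_i:
  16, 24, -14, -1, 11  ⇒  2A = 36, A = 18.
Then Σ (y_i + y_{i+1})·c_i = 38, so ȳ = 38 / (6·18) = 19/54.

19/54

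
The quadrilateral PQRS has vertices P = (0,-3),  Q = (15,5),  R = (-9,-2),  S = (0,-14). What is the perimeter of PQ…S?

|PQ| = √((15)² + (8)²) = √289 = 17
|QR| = √((-24)² + (-7)²) = √625 = 25
|RS| = √((9)² + (-12)²) = √225 = 15
|SP| = √((0)² + (11)²) = √121 = 11
Perimeter = 17 + 25 + 15 + 11 = 68.

68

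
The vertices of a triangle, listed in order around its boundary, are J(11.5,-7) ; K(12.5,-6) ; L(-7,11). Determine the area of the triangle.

Cross-terms: 18.5, 95.5, -77.5  ⇒  Σ = 36.5
Area = |Σ|/2 = 18.25.

18.25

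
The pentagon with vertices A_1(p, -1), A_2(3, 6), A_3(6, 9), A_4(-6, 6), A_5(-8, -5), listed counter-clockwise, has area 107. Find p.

4

Write out the shoelace sum; only the two edges meeting at A_1 involve p:
2·Area = [((-8)·(-1) − p·(-5)) + (p·6 − 3·(-1))] + 159
       = 11·p + 170 = 214
⇒ p = 4.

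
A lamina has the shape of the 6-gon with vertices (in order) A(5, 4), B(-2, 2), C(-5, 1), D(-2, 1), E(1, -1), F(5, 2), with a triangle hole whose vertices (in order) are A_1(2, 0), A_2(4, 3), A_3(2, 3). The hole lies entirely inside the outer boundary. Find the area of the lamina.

17.5

Outer boundary:
A→B: (5)(2) − (-2)(4) = 18
B→C: (-2)(1) − (-5)(2) = 8
C→D: (-5)(1) − (-2)(1) = -3
D→E: (-2)(-1) − (1)(1) = 1
E→F: (1)(2) − (5)(-1) = 7
F→A: (5)(4) − (5)(2) = 10
Σ = 41
Area = |Σ|/2 = 20.5.
Hole:
Cross-terms: 6, 6, -6  ⇒  Σ = 6
Area = |Σ|/2 = 3.
Net area = 20.5 − 3 = 17.5.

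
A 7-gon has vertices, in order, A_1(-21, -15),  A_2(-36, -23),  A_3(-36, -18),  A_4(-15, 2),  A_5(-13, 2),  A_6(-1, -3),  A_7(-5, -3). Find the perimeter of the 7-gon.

90

|A_1A_2| = √((-15)² + (-8)²) = √289 = 17
|A_2A_3| = √((0)² + (5)²) = √25 = 5
|A_3A_4| = √((21)² + (20)²) = √841 = 29
|A_4A_5| = √((2)² + (0)²) = √4 = 2
|A_5A_6| = √((12)² + (-5)²) = √169 = 13
|A_6A_7| = √((-4)² + (0)²) = √16 = 4
|A_7A_1| = √((-16)² + (-12)²) = √400 = 20
Perimeter = 17 + 5 + 29 + 2 + 13 + 4 + 20 = 90.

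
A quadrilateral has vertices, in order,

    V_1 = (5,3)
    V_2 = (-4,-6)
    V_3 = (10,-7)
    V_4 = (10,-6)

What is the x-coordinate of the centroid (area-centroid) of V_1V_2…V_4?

23/6

Apply the shoelace formula. First the cross-terms c_i = x_i·y_{i+1} − x_{i+1}·y_i:
  -18, 88, 10, 60  ⇒  2A = 140, A = 70.
Then Σ (x_i + x_{i+1})·c_i = 1610, so x̄ = 1610 / (6·70) = 23/6.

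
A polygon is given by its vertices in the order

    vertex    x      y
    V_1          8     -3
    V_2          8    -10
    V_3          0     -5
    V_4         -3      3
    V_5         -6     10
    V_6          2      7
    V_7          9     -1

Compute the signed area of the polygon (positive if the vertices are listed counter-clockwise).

Apply the shoelace (surveyor's) formula: 2A = Σ (x_i·y_{i+1} − x_{i+1}·y_i), indices taken mod 7.
Σ = (-56) + (-40) + (-15) + (-12) + (-62) + (-65) + (-19) = -269
Signed area = Σ/2 = -134.5 (negative ⇒ clockwise traversal).

-134.5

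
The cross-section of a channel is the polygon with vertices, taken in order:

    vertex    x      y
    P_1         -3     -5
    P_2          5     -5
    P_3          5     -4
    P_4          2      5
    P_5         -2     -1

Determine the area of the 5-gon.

46.5

Apply the shoelace (surveyor's) formula: 2A = Σ (x_i·y_{i+1} − x_{i+1}·y_i), indices taken mod 5.
Σ = (40) + (5) + (33) + (8) + (7) = 93
Area = |Σ|/2 = 46.5.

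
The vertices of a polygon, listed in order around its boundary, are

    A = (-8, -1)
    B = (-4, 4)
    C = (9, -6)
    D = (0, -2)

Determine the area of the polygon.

A→B: (-8)(4) − (-4)(-1) = -36
B→C: (-4)(-6) − (9)(4) = -12
C→D: (9)(-2) − (0)(-6) = -18
D→A: (0)(-1) − (-8)(-2) = -16
Σ = -82
Area = |Σ|/2 = 41.

41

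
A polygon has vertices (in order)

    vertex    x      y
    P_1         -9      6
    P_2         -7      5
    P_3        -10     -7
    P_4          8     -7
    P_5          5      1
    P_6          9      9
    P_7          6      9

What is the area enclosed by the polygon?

222.5

Apply the surveyor's formula: 2A = Σ (x_i·y_{i+1} − x_{i+1}·y_i), indices taken mod 7.
Σ = (-3) + (99) + (126) + (43) + (36) + (27) + (117) = 445
Area = |Σ|/2 = 222.5.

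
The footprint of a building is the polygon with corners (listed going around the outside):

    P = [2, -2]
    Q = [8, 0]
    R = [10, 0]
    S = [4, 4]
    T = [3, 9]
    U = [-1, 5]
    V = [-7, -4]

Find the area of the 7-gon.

82.5

P→Q: (2)(0) − (8)(-2) = 16
Q→R: (8)(0) − (10)(0) = 0
R→S: (10)(4) − (4)(0) = 40
S→T: (4)(9) − (3)(4) = 24
T→U: (3)(5) − (-1)(9) = 24
U→V: (-1)(-4) − (-7)(5) = 39
V→P: (-7)(-2) − (2)(-4) = 22
Σ = 165
Area = |Σ|/2 = 82.5.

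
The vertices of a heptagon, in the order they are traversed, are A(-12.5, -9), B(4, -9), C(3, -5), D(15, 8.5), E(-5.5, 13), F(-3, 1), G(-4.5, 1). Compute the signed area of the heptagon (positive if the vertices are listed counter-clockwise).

292.875

Apply the surveyor's formula: 2A = Σ (x_i·y_{i+1} − x_{i+1}·y_i), indices taken mod 7.
Cross-terms: 148.5, 7, 100.5, 241.75, 33.5, 1.5, 53  ⇒  Σ = 585.75
Signed area = Σ/2 = 292.875 (positive ⇒ counter-clockwise traversal).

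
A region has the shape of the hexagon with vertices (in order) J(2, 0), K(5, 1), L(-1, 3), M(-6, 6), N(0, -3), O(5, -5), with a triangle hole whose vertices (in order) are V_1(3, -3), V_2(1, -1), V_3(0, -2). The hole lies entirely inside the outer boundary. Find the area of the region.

34.5

Outer boundary:
Σ = (2) + (16) + (12) + (18) + (15) + (10) = 73
Area = |Σ|/2 = 36.5.
Hole:
Apply the surveyor's formula: 2A = Σ (x_i·y_{i+1} − x_{i+1}·y_i), indices taken mod 3.
V_1→V_2: (3)(-1) − (1)(-3) = 0
V_2→V_3: (1)(-2) − (0)(-1) = -2
V_3→V_1: (0)(-3) − (3)(-2) = 6
Σ = 4
Area = |Σ|/2 = 2.
Net area = 36.5 − 2 = 34.5.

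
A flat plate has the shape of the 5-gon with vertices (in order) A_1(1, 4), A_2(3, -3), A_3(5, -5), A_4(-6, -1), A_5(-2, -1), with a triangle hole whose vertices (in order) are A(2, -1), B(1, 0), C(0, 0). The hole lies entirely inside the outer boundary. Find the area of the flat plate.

26

Outer boundary:
Apply Gauss's area formula: 2A = Σ (x_i·y_{i+1} − x_{i+1}·y_i), indices taken mod 5.
Σ = (-15) + (0) + (-35) + (4) + (-7) = -53
Area = |Σ|/2 = 26.5.
Hole:
Cross-terms: 1, 0, 0  ⇒  Σ = 1
Area = |Σ|/2 = 0.5.
Net area = 26.5 − 0.5 = 26.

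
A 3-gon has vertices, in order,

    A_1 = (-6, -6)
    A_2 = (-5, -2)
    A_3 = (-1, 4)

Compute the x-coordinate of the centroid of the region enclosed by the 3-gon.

-4

Apply the shoelace (surveyor's) formula. First the cross-terms c_i = x_i·y_{i+1} − x_{i+1}·y_i:
  -18, -22, 30  ⇒  2A = -10, A = -5.
Then Σ (x_i + x_{i+1})·c_i = 120, so x̄ = 120 / (6·(-5)) = -4.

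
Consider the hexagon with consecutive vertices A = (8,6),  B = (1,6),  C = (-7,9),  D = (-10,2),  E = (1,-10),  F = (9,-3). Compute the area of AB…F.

A→B: (8)(6) − (1)(6) = 42
B→C: (1)(9) − (-7)(6) = 51
C→D: (-7)(2) − (-10)(9) = 76
D→E: (-10)(-10) − (1)(2) = 98
E→F: (1)(-3) − (9)(-10) = 87
F→A: (9)(6) − (8)(-3) = 78
Σ = 432
Area = |Σ|/2 = 216.

216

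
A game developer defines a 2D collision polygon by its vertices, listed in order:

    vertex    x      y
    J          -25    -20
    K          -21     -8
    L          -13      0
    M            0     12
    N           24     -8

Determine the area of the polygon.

724

Apply the surveyor's formula: 2A = Σ (x_i·y_{i+1} − x_{i+1}·y_i), indices taken mod 5.
Σ = (-220) + (-104) + (-156) + (-288) + (-680) = -1448
Area = |Σ|/2 = 724.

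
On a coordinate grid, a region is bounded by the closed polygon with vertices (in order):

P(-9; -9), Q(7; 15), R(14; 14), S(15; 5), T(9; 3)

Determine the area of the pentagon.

Apply the shoelace (surveyor's) formula: 2A = Σ (x_i·y_{i+1} − x_{i+1}·y_i), indices taken mod 5.
Σ = (-72) + (-112) + (-140) + (0) + (-54) = -378
Area = |Σ|/2 = 189.

189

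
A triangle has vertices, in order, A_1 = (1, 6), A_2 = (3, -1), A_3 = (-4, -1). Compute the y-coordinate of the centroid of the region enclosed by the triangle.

Apply the surveyor's formula. First the cross-terms c_i = x_i·y_{i+1} − x_{i+1}·y_i:
  -19, -7, -23  ⇒  2A = -49, A = -24.5.
Then Σ (y_i + y_{i+1})·c_i = -196, so ȳ = -196 / (6·(-24.5)) = 4/3.

4/3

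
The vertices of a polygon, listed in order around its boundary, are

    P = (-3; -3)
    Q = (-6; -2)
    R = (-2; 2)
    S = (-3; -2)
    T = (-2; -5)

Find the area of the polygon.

8

Apply Gauss's area formula: 2A = Σ (x_i·y_{i+1} − x_{i+1}·y_i), indices taken mod 5.
Σ = (-12) + (-16) + (10) + (11) + (-9) = -16
Area = |Σ|/2 = 8.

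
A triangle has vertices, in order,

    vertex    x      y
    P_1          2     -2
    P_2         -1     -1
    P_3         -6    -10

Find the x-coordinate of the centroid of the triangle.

-5/3

Apply the shoelace formula. First the cross-terms c_i = x_i·y_{i+1} − x_{i+1}·y_i:
  -4, 4, 32  ⇒  2A = 32, A = 16.
Then Σ (x_i + x_{i+1})·c_i = -160, so x̄ = -160 / (6·16) = -5/3.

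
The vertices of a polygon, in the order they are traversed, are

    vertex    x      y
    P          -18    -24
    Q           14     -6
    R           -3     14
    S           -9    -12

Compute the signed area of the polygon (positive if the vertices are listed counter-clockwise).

392

Cross-terms: 444, 178, 162, 0  ⇒  Σ = 784
Signed area = Σ/2 = 392 (positive ⇒ counter-clockwise traversal).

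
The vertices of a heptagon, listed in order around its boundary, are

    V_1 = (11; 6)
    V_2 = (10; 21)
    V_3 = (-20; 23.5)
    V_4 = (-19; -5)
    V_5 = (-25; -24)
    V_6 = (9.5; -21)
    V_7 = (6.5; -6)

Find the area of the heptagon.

Apply the shoelace formula: 2A = Σ (x_i·y_{i+1} − x_{i+1}·y_i), indices taken mod 7.
Σ = (171) + (655) + (546.5) + (331) + (753) + (79.5) + (105) = 2641
Area = |Σ|/2 = 1320.5.

1320.5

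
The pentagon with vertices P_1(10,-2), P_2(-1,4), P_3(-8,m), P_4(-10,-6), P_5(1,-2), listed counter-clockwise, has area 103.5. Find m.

5

Write out the shoelace sum; only the two edges meeting at P_3 involve m:
2·Area = [((-1)·m − (-8)·4) + ((-8)·(-6) − (-10)·m)] + 82
       = 9·m + 162 = 207
⇒ m = 5.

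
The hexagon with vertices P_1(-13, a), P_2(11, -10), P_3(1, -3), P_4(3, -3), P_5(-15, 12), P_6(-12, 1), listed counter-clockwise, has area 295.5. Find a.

-15

Write out the shoelace sum; only the two edges meeting at P_1 involve a:
2·Area = [((-12)·a − (-13)·1) + ((-13)·(-10) − 11·a)] + 103
       = -23·a + 246 = 591
⇒ a = -15.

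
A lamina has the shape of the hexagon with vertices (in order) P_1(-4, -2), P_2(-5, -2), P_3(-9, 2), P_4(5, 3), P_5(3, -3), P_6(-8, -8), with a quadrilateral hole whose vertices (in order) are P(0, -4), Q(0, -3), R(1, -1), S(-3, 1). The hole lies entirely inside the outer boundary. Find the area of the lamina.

Outer boundary:
P_1→P_2: (-4)(-2) − (-5)(-2) = -2
P_2→P_3: (-5)(2) − (-9)(-2) = -28
P_3→P_4: (-9)(3) − (5)(2) = -37
P_4→P_5: (5)(-3) − (3)(3) = -24
P_5→P_6: (3)(-8) − (-8)(-3) = -48
P_6→P_1: (-8)(-2) − (-4)(-8) = -16
Σ = -155
Area = |Σ|/2 = 77.5.
Hole:
P→Q: (0)(-3) − (0)(-4) = 0
Q→R: (0)(-1) − (1)(-3) = 3
R→S: (1)(1) − (-3)(-1) = -2
S→P: (-3)(-4) − (0)(1) = 12
Σ = 13
Area = |Σ|/2 = 6.5.
Net area = 77.5 − 6.5 = 71.

71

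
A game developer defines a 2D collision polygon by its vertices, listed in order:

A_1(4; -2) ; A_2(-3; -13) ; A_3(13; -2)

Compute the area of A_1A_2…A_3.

Cross-terms: -58, 175, -18  ⇒  Σ = 99
Area = |Σ|/2 = 49.5.

49.5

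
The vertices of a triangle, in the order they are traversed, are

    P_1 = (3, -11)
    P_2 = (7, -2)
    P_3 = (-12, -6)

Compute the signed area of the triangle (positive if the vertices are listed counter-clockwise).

77.5

Apply Gauss's area formula: 2A = Σ (x_i·y_{i+1} − x_{i+1}·y_i), indices taken mod 3.
Σ = (71) + (-66) + (150) = 155
Signed area = Σ/2 = 77.5 (positive ⇒ counter-clockwise traversal).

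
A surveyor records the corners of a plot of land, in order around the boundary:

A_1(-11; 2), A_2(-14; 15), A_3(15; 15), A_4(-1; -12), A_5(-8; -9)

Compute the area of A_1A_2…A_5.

469.5

Apply Gauss's area formula: 2A = Σ (x_i·y_{i+1} − x_{i+1}·y_i), indices taken mod 5.
Cross-terms: -137, -435, -165, -87, -115  ⇒  Σ = -939
Area = |Σ|/2 = 469.5.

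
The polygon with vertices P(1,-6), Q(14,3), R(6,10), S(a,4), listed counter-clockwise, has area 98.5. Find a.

2

The doubled signed area Σ (x_i y_{i+1} − x_{i+1} y_i) is linear in a.
With a=0 it equals 229; the coefficient of a is -16 (from the two edges through S).
So -16·a + 229 = 2·98.5 = 197 ⇒ a = 2.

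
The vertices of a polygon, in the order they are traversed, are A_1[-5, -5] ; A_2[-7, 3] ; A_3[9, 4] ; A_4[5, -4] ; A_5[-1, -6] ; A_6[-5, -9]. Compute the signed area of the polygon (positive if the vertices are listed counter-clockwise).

-118

Σ = (-50) + (-55) + (-56) + (-34) + (-21) + (-20) = -236
Signed area = Σ/2 = -118 (negative ⇒ clockwise traversal).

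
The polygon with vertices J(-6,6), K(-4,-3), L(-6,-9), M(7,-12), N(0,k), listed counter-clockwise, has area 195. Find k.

Write out the shoelace sum; only the two edges meeting at N involve k:
2·Area = [(7·k − 0·(-12)) + (0·6 − (-6)·k)] + 195
       = 13·k + 195 = 390
⇒ k = 15.

15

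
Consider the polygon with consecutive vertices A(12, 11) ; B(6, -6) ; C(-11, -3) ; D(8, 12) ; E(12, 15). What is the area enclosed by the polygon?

201

Cross-terms: -138, -84, -108, -24, -48  ⇒  Σ = -402
Area = |Σ|/2 = 201.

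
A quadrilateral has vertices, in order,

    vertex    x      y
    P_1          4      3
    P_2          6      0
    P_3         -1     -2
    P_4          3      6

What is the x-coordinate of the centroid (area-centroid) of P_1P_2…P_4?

Apply Gauss's area formula. First the cross-terms c_i = x_i·y_{i+1} − x_{i+1}·y_i:
  -18, -12, 0, -15  ⇒  2A = -45, A = -22.5.
Then Σ (x_i + x_{i+1})·c_i = -345, so x̄ = -345 / (6·(-22.5)) = 23/9.

23/9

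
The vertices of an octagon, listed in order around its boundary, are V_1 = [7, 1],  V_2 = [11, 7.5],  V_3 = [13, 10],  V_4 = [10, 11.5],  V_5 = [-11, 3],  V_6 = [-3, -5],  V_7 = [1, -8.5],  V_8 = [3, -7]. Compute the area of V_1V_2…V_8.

V_1→V_2: (7)(7.5) − (11)(1) = 41.5
V_2→V_3: (11)(10) − (13)(7.5) = 12.5
V_3→V_4: (13)(11.5) − (10)(10) = 49.5
V_4→V_5: (10)(3) − (-11)(11.5) = 156.5
V_5→V_6: (-11)(-5) − (-3)(3) = 64
V_6→V_7: (-3)(-8.5) − (1)(-5) = 30.5
V_7→V_8: (1)(-7) − (3)(-8.5) = 18.5
V_8→V_1: (3)(1) − (7)(-7) = 52
Σ = 425
Area = |Σ|/2 = 212.5.

212.5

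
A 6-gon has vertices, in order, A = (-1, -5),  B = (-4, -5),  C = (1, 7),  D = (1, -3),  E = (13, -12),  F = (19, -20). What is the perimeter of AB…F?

76

|AB| = √((-3)² + (0)²) = √9 = 3
|BC| = √((5)² + (12)²) = √169 = 13
|CD| = √((0)² + (-10)²) = √100 = 10
|DE| = √((12)² + (-9)²) = √225 = 15
|EF| = √((6)² + (-8)²) = √100 = 10
|FA| = √((-20)² + (15)²) = √625 = 25
Perimeter = 3 + 13 + 10 + 15 + 10 + 25 = 76.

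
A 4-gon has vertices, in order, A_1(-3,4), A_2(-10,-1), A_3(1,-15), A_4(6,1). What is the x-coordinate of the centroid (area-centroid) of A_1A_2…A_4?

-50/39

Apply the shoelace formula. First the cross-terms c_i = x_i·y_{i+1} − x_{i+1}·y_i:
  43, 151, 91, 27  ⇒  2A = 312, A = 156.
Then Σ (x_i + x_{i+1})·c_i = -1200, so x̄ = -1200 / (6·156) = -50/39.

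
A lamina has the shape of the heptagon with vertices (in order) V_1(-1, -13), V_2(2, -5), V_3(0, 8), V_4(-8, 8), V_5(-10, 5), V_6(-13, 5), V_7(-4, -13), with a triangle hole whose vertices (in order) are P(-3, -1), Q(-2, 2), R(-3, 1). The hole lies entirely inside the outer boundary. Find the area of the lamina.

Outer boundary:
Apply the shoelace formula: 2A = Σ (x_i·y_{i+1} − x_{i+1}·y_i), indices taken mod 7.
V_1→V_2: (-1)(-5) − (2)(-13) = 31
V_2→V_3: (2)(8) − (0)(-5) = 16
V_3→V_4: (0)(8) − (-8)(8) = 64
V_4→V_5: (-8)(5) − (-10)(8) = 40
V_5→V_6: (-10)(5) − (-13)(5) = 15
V_6→V_7: (-13)(-13) − (-4)(5) = 189
V_7→V_1: (-4)(-13) − (-1)(-13) = 39
Σ = 394
Area = |Σ|/2 = 197.
Hole:
P→Q: (-3)(2) − (-2)(-1) = -8
Q→R: (-2)(1) − (-3)(2) = 4
R→P: (-3)(-1) − (-3)(1) = 6
Σ = 2
Area = |Σ|/2 = 1.
Net area = 197 − 1 = 196.

196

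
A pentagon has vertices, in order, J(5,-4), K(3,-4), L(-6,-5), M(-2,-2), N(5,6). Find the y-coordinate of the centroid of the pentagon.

Apply the surveyor's formula. First the cross-terms c_i = x_i·y_{i+1} − x_{i+1}·y_i:
  -8, -39, 2, -2, -50  ⇒  2A = -97, A = -48.5.
Then Σ (y_i + y_{i+1})·c_i = 293, so ȳ = 293 / (6·(-48.5)) = -293/291.

-293/291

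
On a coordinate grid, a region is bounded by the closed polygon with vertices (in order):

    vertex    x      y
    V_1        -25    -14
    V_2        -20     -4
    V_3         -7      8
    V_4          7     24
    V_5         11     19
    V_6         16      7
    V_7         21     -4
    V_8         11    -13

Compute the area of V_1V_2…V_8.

Apply Gauss's area formula: 2A = Σ (x_i·y_{i+1} − x_{i+1}·y_i), indices taken mod 8.
Cross-terms: -180, -188, -224, -131, -227, -211, -229, -479  ⇒  Σ = -1869
Area = |Σ|/2 = 934.5.

934.5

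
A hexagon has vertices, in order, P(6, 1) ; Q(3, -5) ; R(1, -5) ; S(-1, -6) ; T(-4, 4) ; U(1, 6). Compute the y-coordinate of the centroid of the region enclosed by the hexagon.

Apply Gauss's area formula. First the cross-terms c_i = x_i·y_{i+1} − x_{i+1}·y_i:
  -33, -10, -11, -28, -28, -35  ⇒  2A = -145, A = -72.5.
Then Σ (y_i + y_{i+1})·c_i = -116, so ȳ = -116 / (6·(-72.5)) = 4/15.

4/15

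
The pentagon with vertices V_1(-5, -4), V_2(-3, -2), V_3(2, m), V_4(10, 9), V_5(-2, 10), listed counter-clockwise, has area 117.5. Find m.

The doubled signed area Σ (x_i y_{i+1} − x_{i+1} y_i) is linear in m.
With m=0 it equals 196; the coefficient of m is -13 (from the two edges through V_3).
So -13·m + 196 = 2·117.5 = 235 ⇒ m = -3.

-3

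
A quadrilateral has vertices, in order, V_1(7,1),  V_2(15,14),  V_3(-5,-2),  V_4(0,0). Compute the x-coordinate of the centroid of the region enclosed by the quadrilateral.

Apply the shoelace (surveyor's) formula. First the cross-terms c_i = x_i·y_{i+1} − x_{i+1}·y_i:
  83, 40, 0, 0  ⇒  2A = 123, A = 61.5.
Then Σ (x_i + x_{i+1})·c_i = 2226, so x̄ = 2226 / (6·61.5) = 742/123.

742/123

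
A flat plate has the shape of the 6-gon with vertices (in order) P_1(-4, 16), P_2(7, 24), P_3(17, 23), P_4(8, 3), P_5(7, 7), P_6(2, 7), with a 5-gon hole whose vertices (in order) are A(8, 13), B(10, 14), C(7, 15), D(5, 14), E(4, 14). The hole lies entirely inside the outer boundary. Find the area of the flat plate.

223.5

Outer boundary:
Apply the surveyor's formula: 2A = Σ (x_i·y_{i+1} − x_{i+1}·y_i), indices taken mod 6.
Σ = (-208) + (-247) + (-133) + (35) + (35) + (60) = -458
Area = |Σ|/2 = 229.
Hole:
Apply Gauss's area formula: 2A = Σ (x_i·y_{i+1} − x_{i+1}·y_i), indices taken mod 5.
A→B: (8)(14) − (10)(13) = -18
B→C: (10)(15) − (7)(14) = 52
C→D: (7)(14) − (5)(15) = 23
D→E: (5)(14) − (4)(14) = 14
E→A: (4)(13) − (8)(14) = -60
Σ = 11
Area = |Σ|/2 = 5.5.
Net area = 229 − 5.5 = 223.5.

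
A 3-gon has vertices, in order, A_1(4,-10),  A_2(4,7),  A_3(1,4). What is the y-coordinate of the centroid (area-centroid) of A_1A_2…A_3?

1/3

Apply the surveyor's formula. First the cross-terms c_i = x_i·y_{i+1} − x_{i+1}·y_i:
  68, 9, -26  ⇒  2A = 51, A = 25.5.
Then Σ (y_i + y_{i+1})·c_i = 51, so ȳ = 51 / (6·25.5) = 1/3.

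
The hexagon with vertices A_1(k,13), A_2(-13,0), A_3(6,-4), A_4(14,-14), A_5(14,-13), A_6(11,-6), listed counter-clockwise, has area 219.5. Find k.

5

Write out the shoelace sum; only the two edges meeting at A_1 involve k:
2·Area = [(11·13 − k·(-6)) + (k·0 − (-13)·13)] + 97
       = 6·k + 409 = 439
⇒ k = 5.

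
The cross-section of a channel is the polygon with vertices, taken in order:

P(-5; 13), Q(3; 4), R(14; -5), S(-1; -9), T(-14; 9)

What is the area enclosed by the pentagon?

Apply Gauss's area formula: 2A = Σ (x_i·y_{i+1} − x_{i+1}·y_i), indices taken mod 5.
Σ = (-59) + (-71) + (-131) + (-135) + (-137) = -533
Area = |Σ|/2 = 266.5.

266.5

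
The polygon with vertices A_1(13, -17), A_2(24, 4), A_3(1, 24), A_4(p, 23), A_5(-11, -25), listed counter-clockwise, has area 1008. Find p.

-4

Write out the shoelace sum; only the two edges meeting at A_4 involve p:
2·Area = [(1·23 − p·24) + (p·(-25) − (-11)·23)] + 1544
       = -49·p + 1820 = 2016
⇒ p = -4.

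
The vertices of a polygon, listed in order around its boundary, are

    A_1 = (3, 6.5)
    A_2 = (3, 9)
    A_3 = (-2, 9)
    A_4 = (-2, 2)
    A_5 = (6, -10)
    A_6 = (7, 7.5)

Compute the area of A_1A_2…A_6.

Apply the shoelace formula: 2A = Σ (x_i·y_{i+1} − x_{i+1}·y_i), indices taken mod 6.
A_1→A_2: (3)(9) − (3)(6.5) = 7.5
A_2→A_3: (3)(9) − (-2)(9) = 45
A_3→A_4: (-2)(2) − (-2)(9) = 14
A_4→A_5: (-2)(-10) − (6)(2) = 8
A_5→A_6: (6)(7.5) − (7)(-10) = 115
A_6→A_1: (7)(6.5) − (3)(7.5) = 23
Σ = 212.5
Area = |Σ|/2 = 106.25.

106.25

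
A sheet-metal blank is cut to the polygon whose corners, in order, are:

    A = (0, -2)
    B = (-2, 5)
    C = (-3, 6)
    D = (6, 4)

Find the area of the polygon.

30.5

Cross-terms: -4, 3, -48, -12  ⇒  Σ = -61
Area = |Σ|/2 = 30.5.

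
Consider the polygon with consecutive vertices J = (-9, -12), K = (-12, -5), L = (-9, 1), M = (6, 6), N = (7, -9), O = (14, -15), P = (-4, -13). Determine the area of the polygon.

Apply the shoelace (surveyor's) formula: 2A = Σ (x_i·y_{i+1} − x_{i+1}·y_i), indices taken mod 7.
Cross-terms: -99, -57, -60, -96, 21, -242, -69  ⇒  Σ = -602
Area = |Σ|/2 = 301.

301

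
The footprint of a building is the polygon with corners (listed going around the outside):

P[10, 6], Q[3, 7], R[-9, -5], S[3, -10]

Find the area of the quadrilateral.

161.5

Σ = (52) + (48) + (105) + (118) = 323
Area = |Σ|/2 = 161.5.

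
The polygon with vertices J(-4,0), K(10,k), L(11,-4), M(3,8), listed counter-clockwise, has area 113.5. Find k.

-9

Write out the shoelace sum; only the two edges meeting at K involve k:
2·Area = [((-4)·k − 10·0) + (10·(-4) − 11·k)] + 132
       = -15·k + 92 = 227
⇒ k = -9.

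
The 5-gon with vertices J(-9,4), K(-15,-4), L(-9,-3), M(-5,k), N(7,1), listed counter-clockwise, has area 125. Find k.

The doubled signed area Σ (x_i y_{i+1} − x_{i+1} y_i) is linear in k.
With k=0 it equals 122; the coefficient of k is -16 (from the two edges through M).
So -16·k + 122 = 2·125 = 250 ⇒ k = -8.

-8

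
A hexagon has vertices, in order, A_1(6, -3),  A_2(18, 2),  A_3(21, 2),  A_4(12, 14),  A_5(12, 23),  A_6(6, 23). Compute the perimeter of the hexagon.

72

|A_1A_2| = √((12)² + (5)²) = √169 = 13
|A_2A_3| = √((3)² + (0)²) = √9 = 3
|A_3A_4| = √((-9)² + (12)²) = √225 = 15
|A_4A_5| = √((0)² + (9)²) = √81 = 9
|A_5A_6| = √((-6)² + (0)²) = √36 = 6
|A_6A_1| = √((0)² + (-26)²) = √676 = 26
Perimeter = 13 + 3 + 15 + 9 + 6 + 26 = 72.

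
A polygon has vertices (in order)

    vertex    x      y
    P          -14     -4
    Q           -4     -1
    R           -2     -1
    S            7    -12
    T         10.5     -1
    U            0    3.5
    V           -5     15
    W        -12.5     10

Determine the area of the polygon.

Apply the shoelace (surveyor's) formula: 2A = Σ (x_i·y_{i+1} − x_{i+1}·y_i), indices taken mod 8.
Σ = (-2) + (2) + (31) + (119) + (36.75) + (17.5) + (137.5) + (190) = 531.75
Area = |Σ|/2 = 265.875.

265.875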